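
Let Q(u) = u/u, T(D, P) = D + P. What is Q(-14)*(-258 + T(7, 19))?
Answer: -232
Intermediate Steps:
Q(u) = 1
Q(-14)*(-258 + T(7, 19)) = 1*(-258 + (7 + 19)) = 1*(-258 + 26) = 1*(-232) = -232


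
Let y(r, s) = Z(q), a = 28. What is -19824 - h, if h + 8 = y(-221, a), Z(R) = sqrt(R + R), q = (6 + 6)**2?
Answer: -19816 - 12*sqrt(2) ≈ -19833.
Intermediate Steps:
q = 144 (q = 12**2 = 144)
Z(R) = sqrt(2)*sqrt(R) (Z(R) = sqrt(2*R) = sqrt(2)*sqrt(R))
y(r, s) = 12*sqrt(2) (y(r, s) = sqrt(2)*sqrt(144) = sqrt(2)*12 = 12*sqrt(2))
h = -8 + 12*sqrt(2) ≈ 8.9706
-19824 - h = -19824 - (-8 + 12*sqrt(2)) = -19824 + (8 - 12*sqrt(2)) = -19816 - 12*sqrt(2)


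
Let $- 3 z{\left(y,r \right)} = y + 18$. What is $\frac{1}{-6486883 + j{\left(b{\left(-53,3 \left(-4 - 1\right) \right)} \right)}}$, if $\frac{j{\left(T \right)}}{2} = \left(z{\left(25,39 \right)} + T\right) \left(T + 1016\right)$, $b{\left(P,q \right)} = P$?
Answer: $- \frac{1}{6616567} \approx -1.5114 \cdot 10^{-7}$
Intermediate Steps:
$z{\left(y,r \right)} = -6 - \frac{y}{3}$ ($z{\left(y,r \right)} = - \frac{y + 18}{3} = - \frac{18 + y}{3} = -6 - \frac{y}{3}$)
$j{\left(T \right)} = 2 \left(1016 + T\right) \left(- \frac{43}{3} + T\right)$ ($j{\left(T \right)} = 2 \left(\left(-6 - \frac{25}{3}\right) + T\right) \left(T + 1016\right) = 2 \left(\left(-6 - \frac{25}{3}\right) + T\right) \left(1016 + T\right) = 2 \left(- \frac{43}{3} + T\right) \left(1016 + T\right) = 2 \left(1016 + T\right) \left(- \frac{43}{3} + T\right)$)
$\frac{1}{-6486883 + j{\left(b{\left(-53,3 \left(-4 - 1\right) \right)} \right)}} = \frac{1}{-6486883 + \left(- \frac{87376}{3} + 2 \left(-53\right)^{2} + \frac{6010}{3} \left(-53\right)\right)} = \frac{1}{-6486883 - 129684} = \frac{1}{-6616567} = - \frac{1}{6616567}$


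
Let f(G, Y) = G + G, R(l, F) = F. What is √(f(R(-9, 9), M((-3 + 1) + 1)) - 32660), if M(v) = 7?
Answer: I*√32642 ≈ 180.67*I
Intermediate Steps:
f(G, Y) = 2*G
√(f(R(-9, 9), M((-3 + 1) + 1)) - 32660) = √(2*9 - 32660) = √(18 - 32660) = √(-32642) = I*√32642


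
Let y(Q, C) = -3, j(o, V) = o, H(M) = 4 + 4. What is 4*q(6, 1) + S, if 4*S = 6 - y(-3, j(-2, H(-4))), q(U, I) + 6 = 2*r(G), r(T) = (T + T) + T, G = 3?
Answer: 201/4 ≈ 50.250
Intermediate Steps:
H(M) = 8
r(T) = 3*T (r(T) = 2*T + T = 3*T)
q(U, I) = 12 (q(U, I) = -6 + 2*(3*3) = -6 + 2*9 = -6 + 18 = 12)
S = 9/4 (S = (6 - 1*(-3))/4 = (6 + 3)/4 = (¼)*9 = 9/4 ≈ 2.2500)
4*q(6, 1) + S = 4*12 + 9/4 = 48 + 9/4 = 201/4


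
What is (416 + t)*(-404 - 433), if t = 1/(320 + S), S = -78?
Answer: -84263301/242 ≈ -3.4820e+5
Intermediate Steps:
t = 1/242 (t = 1/(320 - 78) = 1/242 ≈ 0.0041322)
(416 + t)*(-404 - 433) = (416 + 1/242)*(-404 - 433) = (100673/242)*(-837) = -84263301/242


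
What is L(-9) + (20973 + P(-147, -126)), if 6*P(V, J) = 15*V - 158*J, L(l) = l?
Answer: 47829/2 ≈ 23915.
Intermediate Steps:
P(V, J) = -79*J/3 + 5*V/2 (P(V, J) = (15*V - 158*J)/6 = (-158*J + 15*V)/6 = -79*J/3 + 5*V/2)
L(-9) + (20973 + P(-147, -126)) = -9 + (20973 + (-79/3*(-126) + (5/2)*(-147))) = -9 + (20973 + (3318 - 735/2)) = -9 + (20973 + 5901/2) = -9 + 47847/2 = 47829/2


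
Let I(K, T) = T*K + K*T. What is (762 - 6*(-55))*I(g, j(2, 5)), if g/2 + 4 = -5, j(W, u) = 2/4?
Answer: -19656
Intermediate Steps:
j(W, u) = 1/2 (j(W, u) = 2*(1/4) = 1/2)
g = -18 (g = -8 + 2*(-5) = -8 - 10 = -18)
I(K, T) = 2*K*T (I(K, T) = K*T + K*T = 2*K*T)
(762 - 6*(-55))*I(g, j(2, 5)) = (762 - 6*(-55))*(2*(-18)*(1/2)) = (762 + 330)*(-18) = 1092*(-18) = -19656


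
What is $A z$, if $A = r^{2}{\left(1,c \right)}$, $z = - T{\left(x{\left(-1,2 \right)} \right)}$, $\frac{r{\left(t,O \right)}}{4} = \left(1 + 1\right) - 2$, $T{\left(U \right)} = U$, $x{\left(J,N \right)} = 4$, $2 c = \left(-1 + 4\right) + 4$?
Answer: $0$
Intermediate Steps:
$c = \frac{7}{2}$ ($c = \frac{\left(-1 + 4\right) + 4}{2} = \frac{3 + 4}{2} = \frac{1}{2} \cdot 7 = \frac{7}{2} \approx 3.5$)
$r{\left(t,O \right)} = 0$ ($r{\left(t,O \right)} = 4 \left(\left(1 + 1\right) - 2\right) = 4 \left(2 - 2\right) = 4 \cdot 0 = 0$)
$z = -4$ ($z = \left(-1\right) 4 = -4$)
$A = 0$ ($A = 0^{2} = 0$)
$A z = 0 \left(-4\right) = 0$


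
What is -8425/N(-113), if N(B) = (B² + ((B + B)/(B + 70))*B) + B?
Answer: -72455/103734 ≈ -0.69847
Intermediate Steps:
N(B) = B + B² + 2*B²/(70 + B) (N(B) = (B² + ((2*B)/(70 + B))*B) + B = (B² + (2*B/(70 + B))*B) + B = (B² + 2*B²/(70 + B)) + B = B + B² + 2*B²/(70 + B))
-8425/N(-113) = -8425*(-(70 - 113)/(113*(70 + (-113)² + 73*(-113)))) = -8425*43/(113*(70 + 12769 - 8249)) = -8425/((-113*(-1/43)*4590)) = -8425/518670/43 = -8425*43/518670 = -72455/103734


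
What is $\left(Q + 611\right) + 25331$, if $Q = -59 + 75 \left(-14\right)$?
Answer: $24833$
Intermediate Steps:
$Q = -1109$ ($Q = -59 - 1050 = -1109$)
$\left(Q + 611\right) + 25331 = \left(-1109 + 611\right) + 25331 = -498 + 25331 = 24833$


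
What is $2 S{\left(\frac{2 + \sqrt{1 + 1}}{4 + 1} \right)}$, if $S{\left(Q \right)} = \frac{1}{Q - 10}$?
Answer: $- \frac{240}{1151} - \frac{5 \sqrt{2}}{1151} \approx -0.21466$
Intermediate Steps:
$S{\left(Q \right)} = \frac{1}{-10 + Q}$
$2 S{\left(\frac{2 + \sqrt{1 + 1}}{4 + 1} \right)} = \frac{2}{-10 + \frac{2 + \sqrt{1 + 1}}{4 + 1}} = \frac{2}{-10 + \frac{2 + \sqrt{2}}{5}} = \frac{2}{-10 + \left(2 + \sqrt{2}\right) \frac{1}{5}} = \frac{2}{-10 + \left(\frac{2}{5} + \frac{\sqrt{2}}{5}\right)} = \frac{2}{- \frac{48}{5} + \frac{\sqrt{2}}{5}}$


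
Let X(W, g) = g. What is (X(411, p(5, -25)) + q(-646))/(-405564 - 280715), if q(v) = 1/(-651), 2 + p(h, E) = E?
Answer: 1598/40615239 ≈ 3.9345e-5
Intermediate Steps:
p(h, E) = -2 + E
q(v) = -1/651
(X(411, p(5, -25)) + q(-646))/(-405564 - 280715) = ((-2 - 25) - 1/651)/(-405564 - 280715) = (-27 - 1/651)/(-686279) = -17578/651*(-1/686279) = 1598/40615239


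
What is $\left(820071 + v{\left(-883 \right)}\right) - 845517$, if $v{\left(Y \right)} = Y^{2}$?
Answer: $754243$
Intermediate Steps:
$\left(820071 + v{\left(-883 \right)}\right) - 845517 = \left(820071 + \left(-883\right)^{2}\right) - 845517 = \left(820071 + 779689\right) - 845517 = 1599760 - 845517 = 754243$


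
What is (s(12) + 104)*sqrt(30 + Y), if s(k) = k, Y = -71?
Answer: 116*I*sqrt(41) ≈ 742.76*I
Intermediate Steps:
(s(12) + 104)*sqrt(30 + Y) = (12 + 104)*sqrt(30 - 71) = 116*sqrt(-41) = 116*(I*sqrt(41)) = 116*I*sqrt(41)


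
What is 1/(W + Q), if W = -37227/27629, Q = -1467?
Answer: -27629/40568970 ≈ -0.00068104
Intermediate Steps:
W = -37227/27629 (W = -37227*1/27629 = -37227/27629 ≈ -1.3474)
1/(W + Q) = 1/(-37227/27629 - 1467) = 1/(-40568970/27629) = -27629/40568970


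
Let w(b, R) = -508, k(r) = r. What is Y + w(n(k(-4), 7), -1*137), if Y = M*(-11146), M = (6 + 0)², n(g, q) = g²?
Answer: -401764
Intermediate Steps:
M = 36 (M = 6² = 36)
Y = -401256 (Y = 36*(-11146) = -401256)
Y + w(n(k(-4), 7), -1*137) = -401256 - 508 = -401764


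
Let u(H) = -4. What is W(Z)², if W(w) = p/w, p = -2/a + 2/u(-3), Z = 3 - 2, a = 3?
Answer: 49/36 ≈ 1.3611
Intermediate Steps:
Z = 1
p = -7/6 (p = -2/3 + 2/(-4) = -2*⅓ + 2*(-¼) = -⅔ - ½ = -7/6 ≈ -1.1667)
W(w) = -7/(6*w)
W(Z)² = (-7/6/1)² = (-7/6*1)² = (-7/6)² = 49/36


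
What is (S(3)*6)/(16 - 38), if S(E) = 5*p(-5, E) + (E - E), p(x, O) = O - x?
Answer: -120/11 ≈ -10.909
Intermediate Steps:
S(E) = 25 + 5*E (S(E) = 5*(E - 1*(-5)) + (E - E) = 5*(E + 5) + 0 = 5*(5 + E) + 0 = (25 + 5*E) + 0 = 25 + 5*E)
(S(3)*6)/(16 - 38) = ((25 + 5*3)*6)/(16 - 38) = ((25 + 15)*6)/(-22) = (40*6)*(-1/22) = 240*(-1/22) = -120/11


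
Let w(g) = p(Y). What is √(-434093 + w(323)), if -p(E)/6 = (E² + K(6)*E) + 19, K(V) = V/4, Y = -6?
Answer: I*√434369 ≈ 659.07*I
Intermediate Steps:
K(V) = V/4 (K(V) = V*(¼) = V/4)
p(E) = -114 - 9*E - 6*E² (p(E) = -6*((E² + ((¼)*6)*E) + 19) = -6*((E² + 3*E/2) + 19) = -6*(19 + E² + 3*E/2) = -114 - 9*E - 6*E²)
w(g) = -276 (w(g) = -114 - 9*(-6) - 6*(-6)² = -114 + 54 - 6*36 = -114 + 54 - 216 = -276)
√(-434093 + w(323)) = √(-434093 - 276) = √(-434369) = I*√434369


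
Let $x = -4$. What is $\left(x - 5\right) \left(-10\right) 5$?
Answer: $450$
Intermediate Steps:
$\left(x - 5\right) \left(-10\right) 5 = \left(-4 - 5\right) \left(-10\right) 5 = \left(-9\right) \left(-10\right) 5 = 90 \cdot 5 = 450$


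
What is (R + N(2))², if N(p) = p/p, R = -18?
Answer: 289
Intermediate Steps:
N(p) = 1
(R + N(2))² = (-18 + 1)² = (-17)² = 289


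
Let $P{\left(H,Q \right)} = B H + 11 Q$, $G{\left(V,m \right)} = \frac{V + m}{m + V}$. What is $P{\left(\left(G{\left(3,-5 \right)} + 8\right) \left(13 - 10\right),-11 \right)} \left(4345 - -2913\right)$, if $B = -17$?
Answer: $-4209640$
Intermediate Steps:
$G{\left(V,m \right)} = 1$ ($G{\left(V,m \right)} = \frac{V + m}{V + m} = 1$)
$P{\left(H,Q \right)} = - 17 H + 11 Q$
$P{\left(\left(G{\left(3,-5 \right)} + 8\right) \left(13 - 10\right),-11 \right)} \left(4345 - -2913\right) = \left(- 17 \left(1 + 8\right) \left(13 - 10\right) + 11 \left(-11\right)\right) \left(4345 - -2913\right) = \left(- 17 \cdot 9 \cdot 3 - 121\right) \left(4345 + 2913\right) = \left(\left(-17\right) 27 - 121\right) 7258 = \left(-459 - 121\right) 7258 = \left(-580\right) 7258 = -4209640$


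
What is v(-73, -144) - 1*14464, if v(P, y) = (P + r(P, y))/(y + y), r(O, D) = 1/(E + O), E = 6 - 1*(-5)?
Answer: -28696073/1984 ≈ -14464.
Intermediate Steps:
E = 11 (E = 6 + 5 = 11)
r(O, D) = 1/(11 + O)
v(P, y) = (P + 1/(11 + P))/(2*y) (v(P, y) = (P + 1/(11 + P))/(y + y) = (P + 1/(11 + P))/((2*y)) = (P + 1/(11 + P))*(1/(2*y)) = (P + 1/(11 + P))/(2*y))
v(-73, -144) - 1*14464 = (½)*(1 - 73*(11 - 73))/(-144*(11 - 73)) - 1*14464 = (½)*(-1/144)*(1 - 73*(-62))/(-62) - 14464 = (½)*(-1/144)*(-1/62)*(1 + 4526) - 14464 = (½)*(-1/144)*(-1/62)*4527 - 14464 = 503/1984 - 14464 = -28696073/1984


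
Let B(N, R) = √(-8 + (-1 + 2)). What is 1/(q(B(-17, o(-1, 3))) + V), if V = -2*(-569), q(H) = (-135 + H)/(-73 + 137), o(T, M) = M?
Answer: 581576/660606727 - 8*I*√7/660606727 ≈ 0.00088037 - 3.204e-8*I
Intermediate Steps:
B(N, R) = I*√7 (B(N, R) = √(-8 + 1) = √(-7) = I*√7)
q(H) = -135/64 + H/64 (q(H) = (-135 + H)/64 = (-135 + H)*(1/64) = -135/64 + H/64)
V = 1138
1/(q(B(-17, o(-1, 3))) + V) = 1/((-135/64 + (I*√7)/64) + 1138) = 1/((-135/64 + I*√7/64) + 1138) = 1/(72697/64 + I*√7/64)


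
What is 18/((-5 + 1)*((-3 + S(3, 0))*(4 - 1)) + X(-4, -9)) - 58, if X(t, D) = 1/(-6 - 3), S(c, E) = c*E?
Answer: -18572/323 ≈ -57.498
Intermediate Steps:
S(c, E) = E*c
X(t, D) = -1/9 (X(t, D) = 1/(-9) = -1/9)
18/((-5 + 1)*((-3 + S(3, 0))*(4 - 1)) + X(-4, -9)) - 58 = 18/((-5 + 1)*((-3 + 0*3)*(4 - 1)) - 1/9) - 58 = 18/(-4*(-3 + 0)*3 - 1/9) - 58 = 18/(-(-12)*3 - 1/9) - 58 = 18/(-4*(-9) - 1/9) - 58 = 18/(36 - 1/9) - 58 = 18/(323/9) - 58 = (9/323)*18 - 58 = 162/323 - 58 = -18572/323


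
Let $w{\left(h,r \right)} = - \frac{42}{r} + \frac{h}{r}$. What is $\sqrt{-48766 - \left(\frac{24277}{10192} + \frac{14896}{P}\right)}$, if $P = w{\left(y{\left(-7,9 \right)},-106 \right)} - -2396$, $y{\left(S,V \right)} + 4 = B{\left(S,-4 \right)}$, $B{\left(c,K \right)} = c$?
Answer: $\frac{3 i \sqrt{16495626392922521}}{1744652} \approx 220.85 i$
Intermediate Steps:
$y{\left(S,V \right)} = -4 + S$
$P = \frac{4793}{2}$ ($P = \frac{-42 - 11}{-106} - -2396 = - \frac{-42 - 11}{106} + 2396 = \left(- \frac{1}{106}\right) \left(-53\right) + 2396 = \frac{1}{2} + 2396 = \frac{4793}{2} \approx 2396.5$)
$\sqrt{-48766 - \left(\frac{24277}{10192} + \frac{14896}{P}\right)} = \sqrt{-48766 - \left(\frac{24277}{10192} + \frac{29792}{4793}\right)} = \sqrt{-48766 - \frac{419999725}{48850256}} = \sqrt{- \frac{2382651583821}{48850256}} = \frac{3 i \sqrt{16495626392922521}}{1744652}$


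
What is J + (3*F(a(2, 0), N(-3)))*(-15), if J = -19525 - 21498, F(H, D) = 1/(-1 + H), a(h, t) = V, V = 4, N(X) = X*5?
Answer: -41038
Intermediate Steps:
N(X) = 5*X
a(h, t) = 4
J = -41023
J + (3*F(a(2, 0), N(-3)))*(-15) = -41023 + (3/(-1 + 4))*(-15) = -41023 + (3/3)*(-15) = -41023 + (3*(⅓))*(-15) = -41023 + 1*(-15) = -41023 - 15 = -41038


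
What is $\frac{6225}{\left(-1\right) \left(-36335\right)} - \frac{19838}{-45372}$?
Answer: $\frac{100325443}{164859162} \approx 0.60855$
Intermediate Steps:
$\frac{6225}{\left(-1\right) \left(-36335\right)} - \frac{19838}{-45372} = \frac{6225}{36335} - - \frac{9919}{22686} = 6225 \cdot \frac{1}{36335} + \frac{9919}{22686} = \frac{1245}{7267} + \frac{9919}{22686} = \frac{100325443}{164859162}$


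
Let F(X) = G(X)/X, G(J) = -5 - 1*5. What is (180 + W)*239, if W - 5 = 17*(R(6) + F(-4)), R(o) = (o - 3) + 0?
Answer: 133123/2 ≈ 66562.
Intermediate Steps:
R(o) = -3 + o (R(o) = (-3 + o) + 0 = -3 + o)
G(J) = -10 (G(J) = -5 - 5 = -10)
F(X) = -10/X
W = 197/2 (W = 5 + 17*((-3 + 6) - 10/(-4)) = 5 + 17*(3 - 10*(-1/4)) = 5 + 17*(3 + 5/2) = 5 + 17*(11/2) = 5 + 187/2 = 197/2 ≈ 98.500)
(180 + W)*239 = (180 + 197/2)*239 = (557/2)*239 = 133123/2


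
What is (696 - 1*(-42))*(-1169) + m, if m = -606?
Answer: -863328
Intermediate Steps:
(696 - 1*(-42))*(-1169) + m = (696 - 1*(-42))*(-1169) - 606 = (696 + 42)*(-1169) - 606 = 738*(-1169) - 606 = -862722 - 606 = -863328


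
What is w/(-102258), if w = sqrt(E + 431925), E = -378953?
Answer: -sqrt(13243)/51129 ≈ -0.0022507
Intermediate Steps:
w = 2*sqrt(13243) (w = sqrt(-378953 + 431925) = sqrt(52972) = 2*sqrt(13243) ≈ 230.16)
w/(-102258) = (2*sqrt(13243))/(-102258) = (2*sqrt(13243))*(-1/102258) = -sqrt(13243)/51129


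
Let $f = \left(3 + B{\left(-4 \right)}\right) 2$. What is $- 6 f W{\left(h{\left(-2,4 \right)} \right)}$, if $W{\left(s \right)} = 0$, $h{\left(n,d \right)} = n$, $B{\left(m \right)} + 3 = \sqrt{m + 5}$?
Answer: $0$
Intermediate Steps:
$B{\left(m \right)} = -3 + \sqrt{5 + m}$ ($B{\left(m \right)} = -3 + \sqrt{m + 5} = -3 + \sqrt{5 + m}$)
$f = 2$ ($f = \left(3 - \left(3 - \sqrt{5 - 4}\right)\right) 2 = \left(3 - \left(3 - \sqrt{1}\right)\right) 2 = \left(3 + \left(-3 + 1\right)\right) 2 = \left(3 - 2\right) 2 = 1 \cdot 2 = 2$)
$- 6 f W{\left(h{\left(-2,4 \right)} \right)} = \left(-6\right) 2 \cdot 0 = \left(-12\right) 0 = 0$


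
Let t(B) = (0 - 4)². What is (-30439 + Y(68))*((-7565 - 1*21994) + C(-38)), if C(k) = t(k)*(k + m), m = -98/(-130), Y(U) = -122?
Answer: 59901729831/65 ≈ 9.2157e+8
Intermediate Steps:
t(B) = 16 (t(B) = (-4)² = 16)
m = 49/65 (m = -98*(-1/130) = 49/65 ≈ 0.75385)
C(k) = 784/65 + 16*k (C(k) = 16*(k + 49/65) = 16*(49/65 + k) = 784/65 + 16*k)
(-30439 + Y(68))*((-7565 - 1*21994) + C(-38)) = (-30439 - 122)*((-7565 - 1*21994) + (784/65 + 16*(-38))) = -30561*((-7565 - 21994) + (784/65 - 608)) = -30561*(-29559 - 38736/65) = -30561*(-1960071/65) = 59901729831/65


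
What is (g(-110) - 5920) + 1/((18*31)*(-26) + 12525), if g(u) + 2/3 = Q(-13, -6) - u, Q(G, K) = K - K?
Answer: -3840851/661 ≈ -5810.7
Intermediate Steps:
Q(G, K) = 0
g(u) = -2/3 - u (g(u) = -2/3 + (0 - u) = -2/3 - u)
(g(-110) - 5920) + 1/((18*31)*(-26) + 12525) = ((-2/3 - 1*(-110)) - 5920) + 1/((18*31)*(-26) + 12525) = ((-2/3 + 110) - 5920) + 1/(558*(-26) + 12525) = (328/3 - 5920) + 1/(-14508 + 12525) = -17432/3 + 1/(-1983) = -17432/3 - 1/1983 = -3840851/661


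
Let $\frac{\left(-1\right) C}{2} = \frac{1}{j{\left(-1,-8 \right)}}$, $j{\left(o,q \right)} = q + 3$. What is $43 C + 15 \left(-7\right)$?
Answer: $- \frac{439}{5} \approx -87.8$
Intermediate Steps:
$j{\left(o,q \right)} = 3 + q$
$C = \frac{2}{5}$ ($C = - \frac{2}{3 - 8} = - \frac{2}{-5} = \left(-2\right) \left(- \frac{1}{5}\right) = \frac{2}{5} \approx 0.4$)
$43 C + 15 \left(-7\right) = 43 \cdot \frac{2}{5} + 15 \left(-7\right) = \frac{86}{5} - 105 = - \frac{439}{5}$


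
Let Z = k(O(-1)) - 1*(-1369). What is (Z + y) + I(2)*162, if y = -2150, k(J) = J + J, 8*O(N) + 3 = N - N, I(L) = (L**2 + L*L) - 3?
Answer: 113/4 ≈ 28.250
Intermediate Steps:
I(L) = -3 + 2*L**2 (I(L) = (L**2 + L**2) - 3 = 2*L**2 - 3 = -3 + 2*L**2)
O(N) = -3/8 (O(N) = -3/8 + (N - N)/8 = -3/8 + (1/8)*0 = -3/8 + 0 = -3/8)
k(J) = 2*J
Z = 5473/4 (Z = 2*(-3/8) - 1*(-1369) = -3/4 + 1369 = 5473/4 ≈ 1368.3)
(Z + y) + I(2)*162 = (5473/4 - 2150) + (-3 + 2*2**2)*162 = -3127/4 + (-3 + 2*4)*162 = -3127/4 + (-3 + 8)*162 = -3127/4 + 5*162 = -3127/4 + 810 = 113/4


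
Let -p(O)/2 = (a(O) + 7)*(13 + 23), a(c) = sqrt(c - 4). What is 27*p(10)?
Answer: -13608 - 1944*sqrt(6) ≈ -18370.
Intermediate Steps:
a(c) = sqrt(-4 + c)
p(O) = -504 - 72*sqrt(-4 + O) (p(O) = -2*(sqrt(-4 + O) + 7)*(13 + 23) = -2*(7 + sqrt(-4 + O))*36 = -2*(252 + 36*sqrt(-4 + O)) = -504 - 72*sqrt(-4 + O))
27*p(10) = 27*(-504 - 72*sqrt(-4 + 10)) = 27*(-504 - 72*sqrt(6)) = -13608 - 1944*sqrt(6)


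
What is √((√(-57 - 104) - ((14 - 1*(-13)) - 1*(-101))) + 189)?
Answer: √(61 + I*√161) ≈ 7.8519 + 0.80799*I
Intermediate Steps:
√((√(-57 - 104) - ((14 - 1*(-13)) - 1*(-101))) + 189) = √((√(-161) - ((14 + 13) + 101)) + 189) = √((I*√161 - (27 + 101)) + 189) = √((I*√161 - 1*128) + 189) = √((I*√161 - 128) + 189) = √((-128 + I*√161) + 189) = √(61 + I*√161)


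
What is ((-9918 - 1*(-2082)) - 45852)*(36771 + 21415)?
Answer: -3123889968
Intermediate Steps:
((-9918 - 1*(-2082)) - 45852)*(36771 + 21415) = ((-9918 + 2082) - 45852)*58186 = (-7836 - 45852)*58186 = -53688*58186 = -3123889968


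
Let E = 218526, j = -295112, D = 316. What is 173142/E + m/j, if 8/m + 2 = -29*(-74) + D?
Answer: 2618684411159/3305094301740 ≈ 0.79232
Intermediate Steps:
m = 2/615 (m = 8/(-2 + (-29*(-74) + 316)) = 8/(-2 + (2146 + 316)) = 8/(-2 + 2462) = 8/2460 = 8*(1/2460) = 2/615 ≈ 0.0032520)
173142/E + m/j = 173142/218526 + (2/615)/(-295112) = 173142*(1/218526) + (2/615)*(-1/295112) = 28857/36421 - 1/90746940 = 2618684411159/3305094301740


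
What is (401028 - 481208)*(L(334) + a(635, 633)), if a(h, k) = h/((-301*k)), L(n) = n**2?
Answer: -8076937510940/903 ≈ -8.9446e+9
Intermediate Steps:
a(h, k) = -h/(301*k) (a(h, k) = h*(-1/(301*k)) = -h/(301*k))
(401028 - 481208)*(L(334) + a(635, 633)) = (401028 - 481208)*(334**2 - 1/301*635/633) = -80180*(111556 - 1/301*635*1/633) = -80180*(111556 - 635/190533) = -80180*21255098713/190533 = -8076937510940/903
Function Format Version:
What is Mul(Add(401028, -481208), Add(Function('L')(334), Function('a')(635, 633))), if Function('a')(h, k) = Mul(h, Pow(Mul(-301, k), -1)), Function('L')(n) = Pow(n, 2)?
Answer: Rational(-8076937510940, 903) ≈ -8.9446e+9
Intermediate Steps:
Function('a')(h, k) = Mul(Rational(-1, 301), h, Pow(k, -1)) (Function('a')(h, k) = Mul(h, Mul(Rational(-1, 301), Pow(k, -1))) = Mul(Rational(-1, 301), h, Pow(k, -1)))
Mul(Add(401028, -481208), Add(Function('L')(334), Function('a')(635, 633))) = Mul(Add(401028, -481208), Add(Pow(334, 2), Mul(Rational(-1, 301), 635, Pow(633, -1)))) = Mul(-80180, Add(111556, Mul(Rational(-1, 301), 635, Rational(1, 633)))) = Mul(-80180, Add(111556, Rational(-635, 190533))) = Mul(-80180, Rational(21255098713, 190533)) = Rational(-8076937510940, 903)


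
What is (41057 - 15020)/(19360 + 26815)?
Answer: 26037/46175 ≈ 0.56388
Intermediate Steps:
(41057 - 15020)/(19360 + 26815) = 26037/46175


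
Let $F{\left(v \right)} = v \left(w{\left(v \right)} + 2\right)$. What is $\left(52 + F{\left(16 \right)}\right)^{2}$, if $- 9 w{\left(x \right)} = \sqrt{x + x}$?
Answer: $\frac{579728}{81} - \frac{3584 \sqrt{2}}{3} \approx 5467.6$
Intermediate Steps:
$w{\left(x \right)} = - \frac{\sqrt{2} \sqrt{x}}{9}$ ($w{\left(x \right)} = - \frac{\sqrt{x + x}}{9} = - \frac{\sqrt{2 x}}{9} = - \frac{\sqrt{2} \sqrt{x}}{9}$)
$F{\left(v \right)} = v \left(2 - \frac{\sqrt{2} \sqrt{v}}{9}\right)$ ($F{\left(v \right)} = v \left(- \frac{\sqrt{2} \sqrt{v}}{9} + 2\right) = v \left(2 - \frac{\sqrt{2} \sqrt{v}}{9}\right)$)
$\left(52 + F{\left(16 \right)}\right)^{2} = \left(52 + \left(2 \cdot 16 - \frac{\sqrt{2} \cdot 16^{\frac{3}{2}}}{9}\right)\right)^{2} = \left(52 + \left(32 - \frac{1}{9} \sqrt{2} \cdot 64\right)\right)^{2} = \left(52 + \left(32 - \frac{64 \sqrt{2}}{9}\right)\right)^{2} = \left(84 - \frac{64 \sqrt{2}}{9}\right)^{2}$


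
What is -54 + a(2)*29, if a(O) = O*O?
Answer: 62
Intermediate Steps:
a(O) = O²
-54 + a(2)*29 = -54 + 2²*29 = -54 + 4*29 = -54 + 116 = 62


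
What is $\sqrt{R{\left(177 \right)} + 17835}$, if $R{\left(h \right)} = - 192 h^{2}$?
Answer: $i \sqrt{5997333} \approx 2448.9 i$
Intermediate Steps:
$\sqrt{R{\left(177 \right)} + 17835} = \sqrt{- 192 \cdot 177^{2} + 17835} = \sqrt{\left(-192\right) 31329 + 17835} = \sqrt{-6015168 + 17835} = \sqrt{-5997333} = i \sqrt{5997333}$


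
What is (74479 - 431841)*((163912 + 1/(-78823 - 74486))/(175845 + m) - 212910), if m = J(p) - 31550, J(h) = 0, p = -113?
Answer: 1683143120022549470966/22121722155 ≈ 7.6086e+10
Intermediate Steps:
m = -31550 (m = 0 - 31550 = -31550)
(74479 - 431841)*((163912 + 1/(-78823 - 74486))/(175845 + m) - 212910) = (74479 - 431841)*((163912 + 1/(-78823 - 74486))/(175845 - 31550) - 212910) = -357362*((163912 + 1/(-153309))/144295 - 212910) = -357362*((163912 - 1/153309)*(1/144295) - 212910) = -357362*((25129184807/153309)*(1/144295) - 212910) = -357362*(25129184807/22121722155 - 212910) = -357362*(-4709910734836243/22121722155) = 1683143120022549470966/22121722155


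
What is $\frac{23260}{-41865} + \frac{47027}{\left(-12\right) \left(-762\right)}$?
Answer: $\frac{117073061}{25520904} \approx 4.5873$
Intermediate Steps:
$\frac{23260}{-41865} + \frac{47027}{\left(-12\right) \left(-762\right)} = 23260 \left(- \frac{1}{41865}\right) + \frac{47027}{9144} = - \frac{4652}{8373} + 47027 \cdot \frac{1}{9144} = - \frac{4652}{8373} + \frac{47027}{9144} = \frac{117073061}{25520904}$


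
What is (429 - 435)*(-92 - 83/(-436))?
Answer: 120087/218 ≈ 550.86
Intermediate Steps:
(429 - 435)*(-92 - 83/(-436)) = -6*(-92 - 83*(-1/436)) = -6*(-92 + 83/436) = -6*(-40029/436) = 120087/218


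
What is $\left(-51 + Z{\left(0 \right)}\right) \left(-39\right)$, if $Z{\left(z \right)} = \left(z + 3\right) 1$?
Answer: $1872$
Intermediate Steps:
$Z{\left(z \right)} = 3 + z$ ($Z{\left(z \right)} = \left(3 + z\right) 1 = 3 + z$)
$\left(-51 + Z{\left(0 \right)}\right) \left(-39\right) = \left(-51 + \left(3 + 0\right)\right) \left(-39\right) = \left(-51 + 3\right) \left(-39\right) = \left(-48\right) \left(-39\right) = 1872$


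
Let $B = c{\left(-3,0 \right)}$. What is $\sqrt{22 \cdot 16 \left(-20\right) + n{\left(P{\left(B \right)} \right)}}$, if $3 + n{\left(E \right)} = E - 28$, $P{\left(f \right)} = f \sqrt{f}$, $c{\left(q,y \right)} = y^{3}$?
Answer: $i \sqrt{7071} \approx 84.089 i$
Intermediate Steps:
$B = 0$ ($B = 0^{3} = 0$)
$P{\left(f \right)} = f^{\frac{3}{2}}$
$n{\left(E \right)} = -31 + E$ ($n{\left(E \right)} = -3 + \left(E - 28\right) = -3 + \left(-28 + E\right) = -31 + E$)
$\sqrt{22 \cdot 16 \left(-20\right) + n{\left(P{\left(B \right)} \right)}} = \sqrt{22 \cdot 16 \left(-20\right) - \left(31 - 0^{\frac{3}{2}}\right)} = \sqrt{352 \left(-20\right) + \left(-31 + 0\right)} = \sqrt{-7040 - 31} = \sqrt{-7071} = i \sqrt{7071}$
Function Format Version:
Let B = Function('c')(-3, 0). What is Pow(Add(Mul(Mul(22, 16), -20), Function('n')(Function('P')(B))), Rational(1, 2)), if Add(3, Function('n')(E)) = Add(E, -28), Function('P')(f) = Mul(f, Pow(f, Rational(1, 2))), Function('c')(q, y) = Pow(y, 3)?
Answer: Mul(I, Pow(7071, Rational(1, 2))) ≈ Mul(84.089, I)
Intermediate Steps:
B = 0 (B = Pow(0, 3) = 0)
Function('P')(f) = Pow(f, Rational(3, 2))
Function('n')(E) = Add(-31, E) (Function('n')(E) = Add(-3, Add(E, -28)) = Add(-3, Add(-28, E)) = Add(-31, E))
Pow(Add(Mul(Mul(22, 16), -20), Function('n')(Function('P')(B))), Rational(1, 2)) = Pow(Add(Mul(Mul(22, 16), -20), Add(-31, Pow(0, Rational(3, 2)))), Rational(1, 2)) = Pow(Add(Mul(352, -20), Add(-31, 0)), Rational(1, 2)) = Pow(Add(-7040, -31), Rational(1, 2)) = Pow(-7071, Rational(1, 2)) = Mul(I, Pow(7071, Rational(1, 2)))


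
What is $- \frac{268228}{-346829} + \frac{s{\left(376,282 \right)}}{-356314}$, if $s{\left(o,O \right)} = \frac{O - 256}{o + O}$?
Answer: $\frac{4491948760713}{5808261330382} \approx 0.77337$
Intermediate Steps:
$s{\left(o,O \right)} = \frac{-256 + O}{O + o}$
$- \frac{268228}{-346829} + \frac{s{\left(376,282 \right)}}{-356314} = - \frac{268228}{-346829} + \frac{\frac{1}{282 + 376} \left(-256 + 282\right)}{-356314} = \left(-268228\right) \left(- \frac{1}{346829}\right) + \frac{1}{658} \cdot 26 \left(- \frac{1}{356314}\right) = \frac{268228}{346829} + \frac{1}{658} \cdot 26 \left(- \frac{1}{356314}\right) = \frac{268228}{346829} + \frac{13}{329} \left(- \frac{1}{356314}\right) = \frac{268228}{346829} - \frac{13}{117227306} = \frac{4491948760713}{5808261330382}$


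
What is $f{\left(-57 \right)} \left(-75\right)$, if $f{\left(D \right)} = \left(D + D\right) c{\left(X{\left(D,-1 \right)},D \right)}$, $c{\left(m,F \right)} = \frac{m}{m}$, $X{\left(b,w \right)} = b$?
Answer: $8550$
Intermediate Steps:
$c{\left(m,F \right)} = 1$
$f{\left(D \right)} = 2 D$ ($f{\left(D \right)} = \left(D + D\right) 1 = 2 D 1 = 2 D$)
$f{\left(-57 \right)} \left(-75\right) = 2 \left(-57\right) \left(-75\right) = \left(-114\right) \left(-75\right) = 8550$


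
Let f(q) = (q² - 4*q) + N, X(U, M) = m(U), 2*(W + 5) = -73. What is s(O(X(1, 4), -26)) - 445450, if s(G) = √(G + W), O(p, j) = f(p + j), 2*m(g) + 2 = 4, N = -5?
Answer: -445450 + √2714/2 ≈ -4.4542e+5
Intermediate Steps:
W = -83/2 (W = -5 + (½)*(-73) = -5 - 73/2 = -83/2 ≈ -41.500)
m(g) = 1 (m(g) = -1 + (½)*4 = -1 + 2 = 1)
X(U, M) = 1
f(q) = -5 + q² - 4*q (f(q) = (q² - 4*q) - 5 = -5 + q² - 4*q)
O(p, j) = -5 + (j + p)² - 4*j - 4*p (O(p, j) = -5 + (p + j)² - 4*(p + j) = -5 + (j + p)² - 4*(j + p) = -5 + (j + p)² + (-4*j - 4*p) = -5 + (j + p)² - 4*j - 4*p)
s(G) = √(-83/2 + G) (s(G) = √(G - 83/2) = √(-83/2 + G))
s(O(X(1, 4), -26)) - 445450 = √(-166 + 4*(-5 + (-26 + 1)² - 4*(-26) - 4*1))/2 - 445450 = √(-166 + 4*(-5 + (-25)² + 104 - 4))/2 - 445450 = √(-166 + 4*(-5 + 625 + 104 - 4))/2 - 445450 = √(-166 + 4*720)/2 - 445450 = √(-166 + 2880)/2 - 445450 = √2714/2 - 445450 = -445450 + √2714/2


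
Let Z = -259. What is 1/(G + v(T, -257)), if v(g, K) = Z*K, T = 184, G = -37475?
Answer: 1/29088 ≈ 3.4378e-5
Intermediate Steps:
v(g, K) = -259*K
1/(G + v(T, -257)) = 1/(-37475 - 259*(-257)) = 1/(-37475 + 66563) = 1/29088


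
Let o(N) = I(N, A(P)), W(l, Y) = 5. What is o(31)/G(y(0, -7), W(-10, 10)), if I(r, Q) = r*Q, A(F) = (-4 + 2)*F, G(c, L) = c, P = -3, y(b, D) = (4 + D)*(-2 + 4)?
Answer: -31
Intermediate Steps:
y(b, D) = 8 + 2*D (y(b, D) = (4 + D)*2 = 8 + 2*D)
A(F) = -2*F
I(r, Q) = Q*r
o(N) = 6*N (o(N) = (-2*(-3))*N = 6*N)
o(31)/G(y(0, -7), W(-10, 10)) = (6*31)/(8 + 2*(-7)) = 186/(8 - 14) = 186/(-6) = 186*(-⅙) = -31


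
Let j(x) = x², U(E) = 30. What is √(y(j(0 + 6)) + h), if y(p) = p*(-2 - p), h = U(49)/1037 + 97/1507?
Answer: I*√3340723218067367/1562759 ≈ 36.985*I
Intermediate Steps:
h = 145799/1562759 (h = 30/1037 + 97/1507 = 145799/1562759 ≈ 0.093296)
√(y(j(0 + 6)) + h) = √(-(0 + 6)²*(2 + (0 + 6)²) + 145799/1562759) = √(-1*6²*(2 + 6²) + 145799/1562759) = √(-1*36*(2 + 36) + 145799/1562759) = √(-1*36*38 + 145799/1562759) = √(-1368 + 145799/1562759) = √(-2137708513/1562759) = I*√3340723218067367/1562759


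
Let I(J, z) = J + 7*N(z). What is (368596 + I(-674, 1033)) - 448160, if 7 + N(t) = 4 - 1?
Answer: -80266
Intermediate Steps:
N(t) = -4 (N(t) = -7 + (4 - 1) = -7 + 3 = -4)
I(J, z) = -28 + J (I(J, z) = J + 7*(-4) = J - 28 = -28 + J)
(368596 + I(-674, 1033)) - 448160 = (368596 + (-28 - 674)) - 448160 = (368596 - 702) - 448160 = 367894 - 448160 = -80266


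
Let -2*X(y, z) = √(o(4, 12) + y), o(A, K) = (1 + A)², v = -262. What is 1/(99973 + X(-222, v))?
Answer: 399892/39978403113 + 2*I*√197/39978403113 ≈ 1.0003e-5 + 7.0216e-10*I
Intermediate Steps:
X(y, z) = -√(25 + y)/2 (X(y, z) = -√((1 + 4)² + y)/2 = -√(5² + y)/2 = -√(25 + y)/2)
1/(99973 + X(-222, v)) = 1/(99973 - √(25 - 222)/2) = 1/(99973 - I*√197/2)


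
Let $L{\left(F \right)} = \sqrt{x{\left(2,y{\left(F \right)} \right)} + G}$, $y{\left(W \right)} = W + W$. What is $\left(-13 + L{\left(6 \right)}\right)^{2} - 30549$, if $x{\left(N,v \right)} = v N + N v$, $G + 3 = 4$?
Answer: $-30513$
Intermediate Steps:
$G = 1$ ($G = -3 + 4 = 1$)
$y{\left(W \right)} = 2 W$
$x{\left(N,v \right)} = 2 N v$ ($x{\left(N,v \right)} = N v + N v = 2 N v$)
$L{\left(F \right)} = \sqrt{1 + 8 F}$ ($L{\left(F \right)} = \sqrt{2 \cdot 2 \cdot 2 F + 1} = \sqrt{8 F + 1} = \sqrt{1 + 8 F}$)
$\left(-13 + L{\left(6 \right)}\right)^{2} - 30549 = \left(-13 + \sqrt{1 + 8 \cdot 6}\right)^{2} - 30549 = \left(-13 + \sqrt{1 + 48}\right)^{2} - 30549 = \left(-13 + \sqrt{49}\right)^{2} - 30549 = \left(-13 + 7\right)^{2} - 30549 = \left(-6\right)^{2} - 30549 = 36 - 30549 = -30513$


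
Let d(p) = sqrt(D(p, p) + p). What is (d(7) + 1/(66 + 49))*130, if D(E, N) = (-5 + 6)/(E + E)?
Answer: 26/23 + 195*sqrt(154)/7 ≈ 346.83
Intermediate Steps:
D(E, N) = 1/(2*E)
d(p) = sqrt(p + 1/(2*p)) (d(p) = sqrt(1/(2*p) + p) = sqrt(p + 1/(2*p)))
(d(7) + 1/(66 + 49))*130 = (sqrt(2/7 + 4*7)/2 + 1/(66 + 49))*130 = (sqrt(2*(1/7) + 28)/2 + 1/115)*130 = (sqrt(2/7 + 28)/2 + 1/115)*130 = (sqrt(198/7)/2 + 1/115)*130 = ((3*sqrt(154)/7)/2 + 1/115)*130 = (3*sqrt(154)/14 + 1/115)*130 = (1/115 + 3*sqrt(154)/14)*130 = 26/23 + 195*sqrt(154)/7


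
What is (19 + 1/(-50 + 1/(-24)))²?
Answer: 519612025/1442401 ≈ 360.24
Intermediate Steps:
(19 + 1/(-50 + 1/(-24)))² = (19 + 1/(-50 - 1/24))² = (19 + 1/(-1201/24))² = (19 - 24/1201)² = (22795/1201)² = 519612025/1442401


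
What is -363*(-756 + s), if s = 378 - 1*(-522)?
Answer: -52272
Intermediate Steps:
s = 900 (s = 378 + 522 = 900)
-363*(-756 + s) = -363*(-756 + 900) = -363*144 = -52272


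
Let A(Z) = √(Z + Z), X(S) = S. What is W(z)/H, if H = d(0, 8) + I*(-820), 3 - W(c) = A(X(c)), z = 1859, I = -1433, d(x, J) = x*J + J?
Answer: 3/1175068 - 13*√22/1175068 ≈ -4.9338e-5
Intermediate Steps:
d(x, J) = J + J*x (d(x, J) = J*x + J = J + J*x)
A(Z) = √2*√Z (A(Z) = √(2*Z) = √2*√Z)
W(c) = 3 - √2*√c
H = 1175068 (H = 8*(1 + 0) - 1433*(-820) = 8*1 + 1175060 = 8 + 1175060 = 1175068)
W(z)/H = (3 - √2*√1859)/1175068 = (3 - √2*13*√11)*(1/1175068) = (3 - 13*√22)*(1/1175068) = 3/1175068 - 13*√22/1175068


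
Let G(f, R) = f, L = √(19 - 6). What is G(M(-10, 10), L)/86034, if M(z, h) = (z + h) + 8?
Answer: 4/43017 ≈ 9.2987e-5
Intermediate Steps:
M(z, h) = 8 + h + z (M(z, h) = (h + z) + 8 = 8 + h + z)
L = √13 ≈ 3.6056
G(M(-10, 10), L)/86034 = (8 + 10 - 10)/86034 = 8*(1/86034) = 4/43017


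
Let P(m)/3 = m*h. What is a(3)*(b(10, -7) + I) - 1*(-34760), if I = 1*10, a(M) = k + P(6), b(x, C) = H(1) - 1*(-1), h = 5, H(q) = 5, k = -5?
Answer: 36120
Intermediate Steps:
P(m) = 15*m (P(m) = 3*(m*5) = 3*(5*m) = 15*m)
b(x, C) = 6 (b(x, C) = 5 - 1*(-1) = 5 + 1 = 6)
a(M) = 85 (a(M) = -5 + 15*6 = -5 + 90 = 85)
I = 10
a(3)*(b(10, -7) + I) - 1*(-34760) = 85*(6 + 10) - 1*(-34760) = 85*16 + 34760 = 1360 + 34760 = 36120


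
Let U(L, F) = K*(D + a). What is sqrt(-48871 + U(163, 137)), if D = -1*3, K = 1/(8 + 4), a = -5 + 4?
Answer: I*sqrt(439842)/3 ≈ 221.07*I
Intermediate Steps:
a = -1
K = 1/12 ≈ 0.083333
D = -3
U(L, F) = -1/3 (U(L, F) = (-3 - 1)/12 = (1/12)*(-4) = -1/3)
sqrt(-48871 + U(163, 137)) = sqrt(-48871 - 1/3) = sqrt(-146614/3) = I*sqrt(439842)/3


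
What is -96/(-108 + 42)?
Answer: 16/11 ≈ 1.4545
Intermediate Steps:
-96/(-108 + 42) = -96/(-66) = -96*(-1/66) = 16/11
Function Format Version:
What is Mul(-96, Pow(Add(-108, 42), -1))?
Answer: Rational(16, 11) ≈ 1.4545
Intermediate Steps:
Mul(-96, Pow(Add(-108, 42), -1)) = Mul(-96, Pow(-66, -1)) = Mul(-96, Rational(-1, 66)) = Rational(16, 11)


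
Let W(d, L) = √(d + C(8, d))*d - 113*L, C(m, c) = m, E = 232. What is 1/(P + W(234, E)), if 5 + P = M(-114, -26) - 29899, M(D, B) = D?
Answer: -28117/1574505902 - 1287*√2/1574505902 ≈ -1.9014e-5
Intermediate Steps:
P = -30018 (P = -5 + (-114 - 29899) = -5 - 30013 = -30018)
W(d, L) = -113*L + d*√(8 + d) (W(d, L) = √(d + 8)*d - 113*L = √(8 + d)*d - 113*L = d*√(8 + d) - 113*L = -113*L + d*√(8 + d))
1/(P + W(234, E)) = 1/(-30018 + (-113*232 + 234*√(8 + 234))) = 1/(-30018 + (-26216 + 234*√242)) = 1/(-30018 + (-26216 + 234*(11*√2))) = 1/(-30018 + (-26216 + 2574*√2)) = 1/(-56234 + 2574*√2)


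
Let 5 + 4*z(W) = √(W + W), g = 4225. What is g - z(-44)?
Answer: 16905/4 - I*√22/2 ≈ 4226.3 - 2.3452*I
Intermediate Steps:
z(W) = -5/4 + √2*√W/4 (z(W) = -5/4 + √(W + W)/4 = -5/4 + √(2*W)/4 = -5/4 + (√2*√W)/4 = -5/4 + √2*√W/4)
g - z(-44) = 4225 - (-5/4 + √2*√(-44)/4) = 4225 - (-5/4 + √2*(2*I*√11)/4) = 4225 - (-5/4 + I*√22/2) = 4225 + (5/4 - I*√22/2) = 16905/4 - I*√22/2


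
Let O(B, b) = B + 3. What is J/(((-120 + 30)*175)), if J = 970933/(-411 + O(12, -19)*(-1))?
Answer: 970933/6709500 ≈ 0.14471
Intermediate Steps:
O(B, b) = 3 + B
J = -970933/426 (J = 970933/(-411 + (3 + 12)*(-1)) = 970933/(-411 + 15*(-1)) = 970933/(-411 - 15) = 970933/(-426) = 970933*(-1/426) = -970933/426 ≈ -2279.2)
J/(((-120 + 30)*175)) = -970933*1/(175*(-120 + 30))/426 = -970933/(426*((-90*175))) = -970933/426/(-15750) = -970933/426*(-1/15750) = 970933/6709500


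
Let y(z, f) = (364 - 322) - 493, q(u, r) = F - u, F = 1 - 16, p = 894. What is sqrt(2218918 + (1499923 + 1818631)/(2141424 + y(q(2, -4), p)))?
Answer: 2*sqrt(2542751657331113066)/2140973 ≈ 1489.6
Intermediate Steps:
F = -15
q(u, r) = -15 - u
y(z, f) = -451 (y(z, f) = 42 - 493 = -451)
sqrt(2218918 + (1499923 + 1818631)/(2141424 + y(q(2, -4), p))) = sqrt(2218918 + (1499923 + 1818631)/(2141424 - 451)) = sqrt(2218918 + 3318554/2140973) = sqrt(4750646845768/2140973) = 2*sqrt(2542751657331113066)/2140973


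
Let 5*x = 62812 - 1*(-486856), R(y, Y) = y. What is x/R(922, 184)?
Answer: 274834/2305 ≈ 119.23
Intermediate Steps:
x = 549668/5 (x = (62812 - 1*(-486856))/5 = (62812 + 486856)/5 = (⅕)*549668 = 549668/5 ≈ 1.0993e+5)
x/R(922, 184) = (549668/5)/922 = (549668/5)*(1/922) = 274834/2305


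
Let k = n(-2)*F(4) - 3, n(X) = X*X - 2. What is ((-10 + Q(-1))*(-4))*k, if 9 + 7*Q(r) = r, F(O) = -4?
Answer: -3520/7 ≈ -502.86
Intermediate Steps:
n(X) = -2 + X**2 (n(X) = X**2 - 2 = -2 + X**2)
k = -11 (k = (-2 + (-2)**2)*(-4) - 3 = (-2 + 4)*(-4) - 3 = 2*(-4) - 3 = -8 - 3 = -11)
Q(r) = -9/7 + r/7
((-10 + Q(-1))*(-4))*k = ((-10 + (-9/7 + (1/7)*(-1)))*(-4))*(-11) = ((-10 + (-9/7 - 1/7))*(-4))*(-11) = ((-10 - 10/7)*(-4))*(-11) = -80/7*(-4)*(-11) = (320/7)*(-11) = -3520/7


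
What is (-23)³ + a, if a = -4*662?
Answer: -14815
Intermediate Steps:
a = -2648
(-23)³ + a = (-23)³ - 2648 = -12167 - 2648 = -14815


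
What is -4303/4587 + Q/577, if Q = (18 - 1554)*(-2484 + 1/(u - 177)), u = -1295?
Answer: 697528687/105501 ≈ 6611.6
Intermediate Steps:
Q = 87754776/23 (Q = (18 - 1554)*(-2484 + 1/(-1295 - 177)) = -1536*(-2484 + 1/(-1472)) = -1536*(-2484 - 1/1472) = -1536*(-3656449/1472) = 87754776/23 ≈ 3.8154e+6)
-4303/4587 + Q/577 = -4303/4587 + (87754776/23)/577 = -4303*1/4587 + (87754776/23)*(1/577) = -4303/4587 + 152088/23 = 697528687/105501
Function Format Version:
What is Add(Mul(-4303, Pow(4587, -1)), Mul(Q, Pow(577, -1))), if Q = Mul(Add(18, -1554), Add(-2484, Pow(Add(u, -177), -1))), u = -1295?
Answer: Rational(697528687, 105501) ≈ 6611.6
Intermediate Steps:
Q = Rational(87754776, 23) (Q = Mul(Add(18, -1554), Add(-2484, Pow(Add(-1295, -177), -1))) = Mul(-1536, Add(-2484, Pow(-1472, -1))) = Mul(-1536, Add(-2484, Rational(-1, 1472))) = Mul(-1536, Rational(-3656449, 1472)) = Rational(87754776, 23) ≈ 3.8154e+6)
Add(Mul(-4303, Pow(4587, -1)), Mul(Q, Pow(577, -1))) = Add(Mul(-4303, Pow(4587, -1)), Mul(Rational(87754776, 23), Pow(577, -1))) = Add(Mul(-4303, Rational(1, 4587)), Mul(Rational(87754776, 23), Rational(1, 577))) = Add(Rational(-4303, 4587), Rational(152088, 23)) = Rational(697528687, 105501)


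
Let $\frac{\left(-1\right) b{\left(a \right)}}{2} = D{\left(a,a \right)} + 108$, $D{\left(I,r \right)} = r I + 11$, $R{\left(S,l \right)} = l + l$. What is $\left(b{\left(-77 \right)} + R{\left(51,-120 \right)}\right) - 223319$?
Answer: $-235655$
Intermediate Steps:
$R{\left(S,l \right)} = 2 l$
$D{\left(I,r \right)} = 11 + I r$ ($D{\left(I,r \right)} = I r + 11 = 11 + I r$)
$b{\left(a \right)} = -238 - 2 a^{2}$ ($b{\left(a \right)} = - 2 \left(\left(11 + a a\right) + 108\right) = - 2 \left(\left(11 + a^{2}\right) + 108\right) = - 2 \left(119 + a^{2}\right) = -238 - 2 a^{2}$)
$\left(b{\left(-77 \right)} + R{\left(51,-120 \right)}\right) - 223319 = \left(\left(-238 - 2 \left(-77\right)^{2}\right) + 2 \left(-120\right)\right) - 223319 = \left(\left(-238 - 11858\right) - 240\right) - 223319 = \left(-12096 - 240\right) - 223319 = -12336 - 223319 = -235655$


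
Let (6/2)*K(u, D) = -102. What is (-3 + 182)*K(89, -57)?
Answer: -6086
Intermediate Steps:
K(u, D) = -34 (K(u, D) = (⅓)*(-102) = -34)
(-3 + 182)*K(89, -57) = (-3 + 182)*(-34) = 179*(-34) = -6086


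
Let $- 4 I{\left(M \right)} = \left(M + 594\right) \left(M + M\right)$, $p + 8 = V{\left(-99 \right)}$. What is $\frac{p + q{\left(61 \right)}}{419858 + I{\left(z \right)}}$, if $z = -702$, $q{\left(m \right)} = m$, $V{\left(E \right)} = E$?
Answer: $- \frac{23}{190975} \approx -0.00012043$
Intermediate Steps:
$p = -107$ ($p = -8 - 99 = -107$)
$I{\left(M \right)} = - \frac{M \left(594 + M\right)}{2}$ ($I{\left(M \right)} = - \frac{\left(M + 594\right) \left(M + M\right)}{4} = - \frac{\left(594 + M\right) 2 M}{4} = - \frac{2 M \left(594 + M\right)}{4} = - \frac{M \left(594 + M\right)}{2}$)
$\frac{p + q{\left(61 \right)}}{419858 + I{\left(z \right)}} = \frac{-107 + 61}{419858 - - 351 \left(594 - 702\right)} = - \frac{46}{419858 - \left(-351\right) \left(-108\right)} = - \frac{46}{419858 - 37908} = - \frac{46}{381950} = \left(-46\right) \frac{1}{381950} = - \frac{23}{190975}$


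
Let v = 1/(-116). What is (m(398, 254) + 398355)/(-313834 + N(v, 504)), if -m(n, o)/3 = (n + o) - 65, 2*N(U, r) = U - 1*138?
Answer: -92009808/72825497 ≈ -1.2634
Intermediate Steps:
v = -1/116 ≈ -0.0086207
N(U, r) = -69 + U/2 (N(U, r) = (U - 1*138)/2 = (U - 138)/2 = (-138 + U)/2 = -69 + U/2)
m(n, o) = 195 - 3*n - 3*o (m(n, o) = -3*((n + o) - 65) = -3*(-65 + n + o) = 195 - 3*n - 3*o)
(m(398, 254) + 398355)/(-313834 + N(v, 504)) = ((195 - 3*398 - 3*254) + 398355)/(-313834 + (-69 + (½)*(-1/116))) = ((195 - 1194 - 762) + 398355)/(-313834 + (-69 - 1/232)) = (-1761 + 398355)/(-313834 - 16009/232) = 396594/(-72825497/232) = 396594*(-232/72825497) = -92009808/72825497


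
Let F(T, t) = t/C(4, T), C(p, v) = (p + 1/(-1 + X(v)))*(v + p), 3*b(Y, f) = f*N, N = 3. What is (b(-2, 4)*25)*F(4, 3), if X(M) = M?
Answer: 225/26 ≈ 8.6538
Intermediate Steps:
b(Y, f) = f (b(Y, f) = (f*3)/3 = (3*f)/3 = f)
C(p, v) = (p + v)*(p + 1/(-1 + v)) (C(p, v) = (p + 1/(-1 + v))*(v + p) = (p + 1/(-1 + v))*(p + v) = (p + v)*(p + 1/(-1 + v)))
F(T, t) = t*(-1 + T)/(-12 + 4*T² + 13*T) (F(T, t) = t/(((4 + T - 1*4² + 4*T² + T*4² - 1*4*T)/(-1 + T))) = t/(((4 + T - 1*16 + 4*T² + T*16 - 4*T)/(-1 + T))) = t/(((4 + T - 16 + 4*T² + 16*T - 4*T)/(-1 + T))) = t/(((-12 + 4*T² + 13*T)/(-1 + T))) = t*((-1 + T)/(-12 + 4*T² + 13*T)) = t*(-1 + T)/(-12 + 4*T² + 13*T))
(b(-2, 4)*25)*F(4, 3) = (4*25)*(3*(-1 + 4)/(-12 + 4*4² + 13*4)) = 100*(3*3/(-12 + 4*16 + 52)) = 100*(3*3/(-12 + 64 + 52)) = 100*(3*3/104) = 100*(3*(1/104)*3) = 100*(9/104) = 225/26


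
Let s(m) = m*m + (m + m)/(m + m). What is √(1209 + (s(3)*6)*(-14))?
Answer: 3*√41 ≈ 19.209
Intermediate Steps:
s(m) = 1 + m² (s(m) = m² + (2*m)/((2*m)) = m² + (2*m)*(1/(2*m)) = m² + 1 = 1 + m²)
√(1209 + (s(3)*6)*(-14)) = √(1209 + ((1 + 3²)*6)*(-14)) = √(1209 + ((1 + 9)*6)*(-14)) = √(1209 + (10*6)*(-14)) = √(1209 + 60*(-14)) = √(1209 - 840) = √369 = 3*√41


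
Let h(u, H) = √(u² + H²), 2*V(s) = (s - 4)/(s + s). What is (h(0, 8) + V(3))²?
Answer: 9025/144 ≈ 62.674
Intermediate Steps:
V(s) = (-4 + s)/(4*s) (V(s) = ((s - 4)/(s + s))/2 = ((-4 + s)/((2*s)))/2 = ((-4 + s)*(1/(2*s)))/2 = ((-4 + s)/(2*s))/2 = (-4 + s)/(4*s))
h(u, H) = √(H² + u²)
(h(0, 8) + V(3))² = (√(8² + 0²) + (¼)*(-4 + 3)/3)² = (√(64 + 0) + (¼)*(⅓)*(-1))² = (√64 - 1/12)² = (8 - 1/12)² = (95/12)² = 9025/144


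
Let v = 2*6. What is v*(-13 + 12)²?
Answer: 12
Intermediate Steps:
v = 12
v*(-13 + 12)² = 12*(-13 + 12)² = 12*(-1)² = 12*1 = 12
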